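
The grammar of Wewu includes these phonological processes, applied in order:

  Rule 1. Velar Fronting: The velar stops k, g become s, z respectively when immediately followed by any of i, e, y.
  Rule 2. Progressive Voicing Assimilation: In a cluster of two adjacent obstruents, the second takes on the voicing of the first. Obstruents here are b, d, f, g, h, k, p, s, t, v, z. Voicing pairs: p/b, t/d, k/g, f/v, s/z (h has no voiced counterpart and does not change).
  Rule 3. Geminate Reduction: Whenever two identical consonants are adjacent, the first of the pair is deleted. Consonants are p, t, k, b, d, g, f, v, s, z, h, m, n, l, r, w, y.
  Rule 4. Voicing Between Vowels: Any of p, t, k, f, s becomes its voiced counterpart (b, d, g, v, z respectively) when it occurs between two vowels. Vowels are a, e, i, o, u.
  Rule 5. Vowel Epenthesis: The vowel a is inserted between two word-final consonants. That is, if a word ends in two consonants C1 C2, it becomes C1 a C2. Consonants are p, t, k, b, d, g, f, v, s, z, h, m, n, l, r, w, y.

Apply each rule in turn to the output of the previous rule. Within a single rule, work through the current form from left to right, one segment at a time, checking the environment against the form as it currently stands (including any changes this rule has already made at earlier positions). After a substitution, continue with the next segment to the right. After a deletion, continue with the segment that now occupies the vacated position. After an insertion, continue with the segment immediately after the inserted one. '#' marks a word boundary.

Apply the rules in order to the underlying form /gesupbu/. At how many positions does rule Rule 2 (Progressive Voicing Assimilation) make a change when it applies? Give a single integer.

1

Rule 1 Velar Fronting: [gesupbu] → [zesupbu]
Rule 2 Progressive Voicing Assimilation: [zesupbu] → [zesuppu]
Rule 3 Geminate Reduction: [zesuppu] → [zesupu]
Rule 4 Voicing Between Vowels: [zesupu] → [zezubu]
Rule 5 Vowel Epenthesis: no change — [zezubu]
Rule Rule 2 changed 1 position(s).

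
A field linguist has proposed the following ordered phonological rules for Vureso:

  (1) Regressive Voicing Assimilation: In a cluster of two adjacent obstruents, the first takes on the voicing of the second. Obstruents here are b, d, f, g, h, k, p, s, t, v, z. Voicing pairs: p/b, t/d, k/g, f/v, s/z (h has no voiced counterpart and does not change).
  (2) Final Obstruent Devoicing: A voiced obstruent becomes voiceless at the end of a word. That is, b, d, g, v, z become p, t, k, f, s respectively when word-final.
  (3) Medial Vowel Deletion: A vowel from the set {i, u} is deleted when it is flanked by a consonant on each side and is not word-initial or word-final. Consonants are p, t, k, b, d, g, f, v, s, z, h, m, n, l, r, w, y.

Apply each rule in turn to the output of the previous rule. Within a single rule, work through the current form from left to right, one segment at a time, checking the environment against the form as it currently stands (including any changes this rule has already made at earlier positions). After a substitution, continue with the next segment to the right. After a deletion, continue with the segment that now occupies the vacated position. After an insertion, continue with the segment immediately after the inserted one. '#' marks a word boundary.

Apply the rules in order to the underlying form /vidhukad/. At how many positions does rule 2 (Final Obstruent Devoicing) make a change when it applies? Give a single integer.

(1) Regressive Voicing Assimilation: [vidhukad] → [vithukad]
(2) Final Obstruent Devoicing: [vithukad] → [vithukat]
(3) Medial Vowel Deletion: [vithukat] → [vthkat]
Rule 2 changed 1 position(s).

1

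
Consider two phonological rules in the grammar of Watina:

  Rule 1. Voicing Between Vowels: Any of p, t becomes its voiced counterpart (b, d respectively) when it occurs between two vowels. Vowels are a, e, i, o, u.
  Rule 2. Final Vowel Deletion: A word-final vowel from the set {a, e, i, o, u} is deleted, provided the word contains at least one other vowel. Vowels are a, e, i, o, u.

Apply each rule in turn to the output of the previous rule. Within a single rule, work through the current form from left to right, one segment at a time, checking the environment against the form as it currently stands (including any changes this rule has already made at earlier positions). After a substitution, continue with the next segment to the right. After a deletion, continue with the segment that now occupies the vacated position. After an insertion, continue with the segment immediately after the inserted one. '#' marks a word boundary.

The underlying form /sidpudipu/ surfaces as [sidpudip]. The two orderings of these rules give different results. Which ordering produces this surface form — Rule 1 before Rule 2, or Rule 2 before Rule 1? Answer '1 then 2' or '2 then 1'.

2 then 1

Order 1 then 2:
  1 Voicing Between Vowels: [sidpudipu] → [sidpudibu]
  2 Final Vowel Deletion: [sidpudibu] → [sidpudib]
  result: [sidpudib]
Order 2 then 1:
  2 Final Vowel Deletion: [sidpudipu] → [sidpudip]
  1 Voicing Between Vowels: no change — [sidpudip]
  result: [sidpudip]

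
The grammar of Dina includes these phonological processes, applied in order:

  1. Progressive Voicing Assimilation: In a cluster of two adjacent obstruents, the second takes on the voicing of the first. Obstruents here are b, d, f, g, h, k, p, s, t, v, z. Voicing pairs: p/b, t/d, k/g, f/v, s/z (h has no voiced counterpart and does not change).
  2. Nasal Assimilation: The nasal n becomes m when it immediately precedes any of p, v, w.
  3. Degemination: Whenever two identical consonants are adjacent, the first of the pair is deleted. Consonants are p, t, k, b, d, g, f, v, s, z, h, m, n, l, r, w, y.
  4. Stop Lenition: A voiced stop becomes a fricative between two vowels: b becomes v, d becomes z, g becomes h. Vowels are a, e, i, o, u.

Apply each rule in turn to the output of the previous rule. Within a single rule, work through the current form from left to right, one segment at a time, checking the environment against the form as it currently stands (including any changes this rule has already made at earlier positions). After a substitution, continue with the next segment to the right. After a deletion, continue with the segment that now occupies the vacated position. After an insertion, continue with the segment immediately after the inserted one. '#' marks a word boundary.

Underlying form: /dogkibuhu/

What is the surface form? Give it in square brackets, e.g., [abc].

1 Progressive Voicing Assimilation: [dogkibuhu] → [doggibuhu]
2 Nasal Assimilation: no change — [doggibuhu]
3 Degemination: [doggibuhu] → [dogibuhu]
4 Stop Lenition: [dogibuhu] → [dohivuhu]

[dohivuhu]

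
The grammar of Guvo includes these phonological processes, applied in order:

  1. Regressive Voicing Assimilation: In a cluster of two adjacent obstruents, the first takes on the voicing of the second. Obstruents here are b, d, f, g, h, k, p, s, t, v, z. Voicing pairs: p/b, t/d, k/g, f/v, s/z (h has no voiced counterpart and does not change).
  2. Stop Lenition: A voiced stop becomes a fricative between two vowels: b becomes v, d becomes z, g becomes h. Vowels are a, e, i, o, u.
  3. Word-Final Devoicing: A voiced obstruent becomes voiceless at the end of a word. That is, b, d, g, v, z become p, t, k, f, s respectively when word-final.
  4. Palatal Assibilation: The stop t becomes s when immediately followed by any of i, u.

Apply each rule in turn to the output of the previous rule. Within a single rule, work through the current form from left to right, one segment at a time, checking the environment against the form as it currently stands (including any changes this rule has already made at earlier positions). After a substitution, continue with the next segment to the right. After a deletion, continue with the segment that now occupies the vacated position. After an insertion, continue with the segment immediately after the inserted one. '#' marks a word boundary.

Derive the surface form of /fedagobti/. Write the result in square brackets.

1 Regressive Voicing Assimilation: [fedagobti] → [fedagopti]
2 Stop Lenition: [fedagopti] → [fezahopti]
3 Word-Final Devoicing: no change — [fezahopti]
4 Palatal Assibilation: [fezahopti] → [fezahopsi]

[fezahopsi]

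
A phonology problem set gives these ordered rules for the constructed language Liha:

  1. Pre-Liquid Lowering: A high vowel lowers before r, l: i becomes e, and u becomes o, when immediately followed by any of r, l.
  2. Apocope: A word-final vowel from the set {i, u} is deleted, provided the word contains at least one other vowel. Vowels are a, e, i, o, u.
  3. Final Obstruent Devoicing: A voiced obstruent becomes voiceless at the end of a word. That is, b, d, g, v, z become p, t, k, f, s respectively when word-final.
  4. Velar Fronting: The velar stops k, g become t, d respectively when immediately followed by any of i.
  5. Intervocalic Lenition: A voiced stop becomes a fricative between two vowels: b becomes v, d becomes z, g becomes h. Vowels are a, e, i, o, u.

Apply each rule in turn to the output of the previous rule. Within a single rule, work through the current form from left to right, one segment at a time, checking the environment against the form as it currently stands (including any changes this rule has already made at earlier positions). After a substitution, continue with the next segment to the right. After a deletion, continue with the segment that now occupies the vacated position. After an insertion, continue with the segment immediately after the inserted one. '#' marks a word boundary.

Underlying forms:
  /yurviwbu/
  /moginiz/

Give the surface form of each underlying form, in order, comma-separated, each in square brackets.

/yurviwbu/:
  1 Pre-Liquid Lowering: [yurviwbu] → [yorviwbu]
  2 Apocope: [yorviwbu] → [yorviwb]
  3 Final Obstruent Devoicing: [yorviwb] → [yorviwp]
  4 Velar Fronting: no change — [yorviwp]
  5 Intervocalic Lenition: no change — [yorviwp]
/moginiz/:
  1 Pre-Liquid Lowering: no change — [moginiz]
  2 Apocope: no change — [moginiz]
  3 Final Obstruent Devoicing: [moginiz] → [moginis]
  4 Velar Fronting: [moginis] → [modinis]
  5 Intervocalic Lenition: [modinis] → [mozinis]

[yorviwp], [mozinis]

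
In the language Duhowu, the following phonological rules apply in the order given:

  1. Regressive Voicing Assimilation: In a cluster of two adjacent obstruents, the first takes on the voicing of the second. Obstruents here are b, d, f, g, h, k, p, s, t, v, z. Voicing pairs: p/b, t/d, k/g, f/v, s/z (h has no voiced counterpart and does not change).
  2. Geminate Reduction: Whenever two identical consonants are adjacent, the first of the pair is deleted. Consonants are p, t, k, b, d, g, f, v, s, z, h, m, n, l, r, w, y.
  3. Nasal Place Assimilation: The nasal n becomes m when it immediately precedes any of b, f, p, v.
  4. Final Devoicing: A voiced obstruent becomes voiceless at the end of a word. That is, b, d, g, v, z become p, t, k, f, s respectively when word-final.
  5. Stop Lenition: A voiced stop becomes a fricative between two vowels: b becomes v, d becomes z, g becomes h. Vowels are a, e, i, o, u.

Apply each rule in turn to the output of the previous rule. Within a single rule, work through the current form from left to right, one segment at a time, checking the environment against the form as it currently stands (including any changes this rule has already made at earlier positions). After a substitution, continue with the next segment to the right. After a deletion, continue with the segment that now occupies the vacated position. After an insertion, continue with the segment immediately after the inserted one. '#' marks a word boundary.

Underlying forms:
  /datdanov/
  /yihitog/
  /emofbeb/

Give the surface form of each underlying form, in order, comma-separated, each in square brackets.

[dazanof], [yihitok], [emovbep]

/datdanov/:
  1 Regressive Voicing Assimilation: [datdanov] → [daddanov]
  2 Geminate Reduction: [daddanov] → [dadanov]
  3 Nasal Place Assimilation: no change — [dadanov]
  4 Final Devoicing: [dadanov] → [dadanof]
  5 Stop Lenition: [dadanof] → [dazanof]
/yihitog/:
  1 Regressive Voicing Assimilation: no change — [yihitog]
  2 Geminate Reduction: no change — [yihitog]
  3 Nasal Place Assimilation: no change — [yihitog]
  4 Final Devoicing: [yihitog] → [yihitok]
  5 Stop Lenition: no change — [yihitok]
/emofbeb/:
  1 Regressive Voicing Assimilation: [emofbeb] → [emovbeb]
  2 Geminate Reduction: no change — [emovbeb]
  3 Nasal Place Assimilation: no change — [emovbeb]
  4 Final Devoicing: [emovbeb] → [emovbep]
  5 Stop Lenition: no change — [emovbep]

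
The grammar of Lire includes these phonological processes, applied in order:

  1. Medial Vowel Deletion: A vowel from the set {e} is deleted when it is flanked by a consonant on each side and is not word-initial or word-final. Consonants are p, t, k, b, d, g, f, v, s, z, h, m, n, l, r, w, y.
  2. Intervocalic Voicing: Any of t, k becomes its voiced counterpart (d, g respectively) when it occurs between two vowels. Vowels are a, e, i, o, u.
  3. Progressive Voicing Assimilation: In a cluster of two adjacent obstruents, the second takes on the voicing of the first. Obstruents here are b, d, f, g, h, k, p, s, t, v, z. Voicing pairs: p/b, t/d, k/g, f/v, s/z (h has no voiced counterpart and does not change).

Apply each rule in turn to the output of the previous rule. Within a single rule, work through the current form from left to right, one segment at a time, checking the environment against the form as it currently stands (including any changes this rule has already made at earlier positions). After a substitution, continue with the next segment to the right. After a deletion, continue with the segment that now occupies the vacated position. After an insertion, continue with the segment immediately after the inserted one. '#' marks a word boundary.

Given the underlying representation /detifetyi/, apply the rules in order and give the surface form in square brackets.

1 Medial Vowel Deletion: [detifetyi] → [dtiftyi]
2 Intervocalic Voicing: no change — [dtiftyi]
3 Progressive Voicing Assimilation: [dtiftyi] → [ddiftyi]

[ddiftyi]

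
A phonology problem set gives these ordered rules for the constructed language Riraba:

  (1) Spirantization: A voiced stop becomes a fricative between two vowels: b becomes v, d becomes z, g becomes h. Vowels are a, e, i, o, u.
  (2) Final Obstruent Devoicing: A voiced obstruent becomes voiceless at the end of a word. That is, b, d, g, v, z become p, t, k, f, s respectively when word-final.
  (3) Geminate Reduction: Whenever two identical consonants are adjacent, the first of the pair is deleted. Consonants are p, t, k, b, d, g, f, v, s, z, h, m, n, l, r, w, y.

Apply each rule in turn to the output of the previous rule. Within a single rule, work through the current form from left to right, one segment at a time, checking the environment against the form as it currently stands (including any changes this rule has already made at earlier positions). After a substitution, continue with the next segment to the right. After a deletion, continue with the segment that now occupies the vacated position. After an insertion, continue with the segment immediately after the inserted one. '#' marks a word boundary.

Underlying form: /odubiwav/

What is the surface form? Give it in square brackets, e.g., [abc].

[ozuviwaf]

(1) Spirantization: [odubiwav] → [ozuviwav]
(2) Final Obstruent Devoicing: [ozuviwav] → [ozuviwaf]
(3) Geminate Reduction: no change — [ozuviwaf]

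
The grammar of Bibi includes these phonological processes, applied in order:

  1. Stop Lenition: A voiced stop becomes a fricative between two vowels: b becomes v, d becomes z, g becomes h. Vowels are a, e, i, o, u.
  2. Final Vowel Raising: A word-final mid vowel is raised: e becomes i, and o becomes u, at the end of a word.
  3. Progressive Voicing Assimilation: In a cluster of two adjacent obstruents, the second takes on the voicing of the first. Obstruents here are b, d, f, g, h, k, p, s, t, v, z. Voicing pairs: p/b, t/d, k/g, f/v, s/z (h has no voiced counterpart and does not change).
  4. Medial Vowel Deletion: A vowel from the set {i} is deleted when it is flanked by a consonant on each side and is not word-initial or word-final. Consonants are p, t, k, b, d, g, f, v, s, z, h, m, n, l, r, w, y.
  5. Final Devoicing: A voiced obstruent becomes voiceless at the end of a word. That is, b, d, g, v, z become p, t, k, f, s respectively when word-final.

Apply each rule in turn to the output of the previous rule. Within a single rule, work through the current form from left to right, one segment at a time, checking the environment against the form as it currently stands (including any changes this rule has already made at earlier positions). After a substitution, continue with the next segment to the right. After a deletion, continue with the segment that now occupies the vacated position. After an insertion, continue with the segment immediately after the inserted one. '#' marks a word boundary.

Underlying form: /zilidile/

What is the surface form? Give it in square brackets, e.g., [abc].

[zlzli]

1 Stop Lenition: [zilidile] → [zilizile]
2 Final Vowel Raising: [zilizile] → [zilizili]
3 Progressive Voicing Assimilation: no change — [zilizili]
4 Medial Vowel Deletion: [zilizili] → [zlzli]
5 Final Devoicing: no change — [zlzli]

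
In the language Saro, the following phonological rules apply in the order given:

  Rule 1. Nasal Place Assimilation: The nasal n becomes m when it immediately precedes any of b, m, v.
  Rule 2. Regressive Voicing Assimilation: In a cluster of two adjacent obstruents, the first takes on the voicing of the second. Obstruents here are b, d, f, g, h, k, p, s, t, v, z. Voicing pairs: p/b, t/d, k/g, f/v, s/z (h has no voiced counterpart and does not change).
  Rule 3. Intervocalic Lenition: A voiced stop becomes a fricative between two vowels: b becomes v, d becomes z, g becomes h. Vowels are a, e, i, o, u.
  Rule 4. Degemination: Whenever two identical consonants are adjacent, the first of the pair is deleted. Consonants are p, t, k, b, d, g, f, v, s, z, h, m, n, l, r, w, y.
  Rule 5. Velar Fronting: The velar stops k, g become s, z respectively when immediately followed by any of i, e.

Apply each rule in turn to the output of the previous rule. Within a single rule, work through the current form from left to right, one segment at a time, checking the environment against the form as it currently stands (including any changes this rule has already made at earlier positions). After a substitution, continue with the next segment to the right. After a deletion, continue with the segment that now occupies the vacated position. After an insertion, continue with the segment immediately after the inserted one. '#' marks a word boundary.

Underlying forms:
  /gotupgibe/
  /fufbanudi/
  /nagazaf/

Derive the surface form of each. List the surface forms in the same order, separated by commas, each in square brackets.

/gotupgibe/:
  Rule 1 Nasal Place Assimilation: no change — [gotupgibe]
  Rule 2 Regressive Voicing Assimilation: [gotupgibe] → [gotubgibe]
  Rule 3 Intervocalic Lenition: [gotubgibe] → [gotubgive]
  Rule 4 Degemination: no change — [gotubgive]
  Rule 5 Velar Fronting: [gotubgive] → [gotubzive]
/fufbanudi/:
  Rule 1 Nasal Place Assimilation: no change — [fufbanudi]
  Rule 2 Regressive Voicing Assimilation: [fufbanudi] → [fuvbanudi]
  Rule 3 Intervocalic Lenition: [fuvbanudi] → [fuvbanuzi]
  Rule 4 Degemination: no change — [fuvbanuzi]
  Rule 5 Velar Fronting: no change — [fuvbanuzi]
/nagazaf/:
  Rule 1 Nasal Place Assimilation: no change — [nagazaf]
  Rule 2 Regressive Voicing Assimilation: no change — [nagazaf]
  Rule 3 Intervocalic Lenition: [nagazaf] → [nahazaf]
  Rule 4 Degemination: no change — [nahazaf]
  Rule 5 Velar Fronting: no change — [nahazaf]

[gotubzive], [fuvbanuzi], [nahazaf]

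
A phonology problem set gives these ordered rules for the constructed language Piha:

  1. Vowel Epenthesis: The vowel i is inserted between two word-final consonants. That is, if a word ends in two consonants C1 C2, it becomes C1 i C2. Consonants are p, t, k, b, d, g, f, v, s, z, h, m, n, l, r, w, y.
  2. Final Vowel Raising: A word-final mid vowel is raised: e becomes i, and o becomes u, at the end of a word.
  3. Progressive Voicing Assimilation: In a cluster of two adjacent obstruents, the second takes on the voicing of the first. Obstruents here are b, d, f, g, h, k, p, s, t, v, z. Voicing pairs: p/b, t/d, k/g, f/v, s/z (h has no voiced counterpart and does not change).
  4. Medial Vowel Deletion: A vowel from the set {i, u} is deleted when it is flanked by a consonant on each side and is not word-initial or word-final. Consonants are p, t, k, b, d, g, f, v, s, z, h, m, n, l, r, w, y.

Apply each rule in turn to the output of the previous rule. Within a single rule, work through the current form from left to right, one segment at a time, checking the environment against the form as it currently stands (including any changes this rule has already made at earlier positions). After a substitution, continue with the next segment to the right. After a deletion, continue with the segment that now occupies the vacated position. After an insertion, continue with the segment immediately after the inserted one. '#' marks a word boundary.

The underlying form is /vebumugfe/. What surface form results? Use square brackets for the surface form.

[vebmgvi]

1 Vowel Epenthesis: no change — [vebumugfe]
2 Final Vowel Raising: [vebumugfe] → [vebumugfi]
3 Progressive Voicing Assimilation: [vebumugfi] → [vebumugvi]
4 Medial Vowel Deletion: [vebumugvi] → [vebmgvi]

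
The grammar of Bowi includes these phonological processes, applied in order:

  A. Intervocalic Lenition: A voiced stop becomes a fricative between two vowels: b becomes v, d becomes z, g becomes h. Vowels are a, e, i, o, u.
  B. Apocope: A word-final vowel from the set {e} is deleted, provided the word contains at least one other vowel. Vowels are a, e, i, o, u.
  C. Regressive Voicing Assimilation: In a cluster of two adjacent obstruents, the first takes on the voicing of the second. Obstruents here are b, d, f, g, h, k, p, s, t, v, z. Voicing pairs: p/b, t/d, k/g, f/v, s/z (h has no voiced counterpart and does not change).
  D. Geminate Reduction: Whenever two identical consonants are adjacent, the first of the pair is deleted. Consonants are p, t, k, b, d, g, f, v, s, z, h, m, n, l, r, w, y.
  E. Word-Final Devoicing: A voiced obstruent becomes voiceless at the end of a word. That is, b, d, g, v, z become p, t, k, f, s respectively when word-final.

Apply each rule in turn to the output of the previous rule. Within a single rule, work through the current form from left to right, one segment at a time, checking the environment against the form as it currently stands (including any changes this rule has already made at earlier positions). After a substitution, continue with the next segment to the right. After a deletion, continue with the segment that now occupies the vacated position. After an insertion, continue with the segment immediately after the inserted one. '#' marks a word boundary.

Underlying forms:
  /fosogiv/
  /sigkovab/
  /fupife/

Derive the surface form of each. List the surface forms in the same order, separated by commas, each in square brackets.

[fosohif], [sikovap], [fupif]

/fosogiv/:
  A Intervocalic Lenition: [fosogiv] → [fosohiv]
  B Apocope: no change — [fosohiv]
  C Regressive Voicing Assimilation: no change — [fosohiv]
  D Geminate Reduction: no change — [fosohiv]
  E Word-Final Devoicing: [fosohiv] → [fosohif]
/sigkovab/:
  A Intervocalic Lenition: no change — [sigkovab]
  B Apocope: no change — [sigkovab]
  C Regressive Voicing Assimilation: [sigkovab] → [sikkovab]
  D Geminate Reduction: [sikkovab] → [sikovab]
  E Word-Final Devoicing: [sikovab] → [sikovap]
/fupife/:
  A Intervocalic Lenition: no change — [fupife]
  B Apocope: [fupife] → [fupif]
  C Regressive Voicing Assimilation: no change — [fupif]
  D Geminate Reduction: no change — [fupif]
  E Word-Final Devoicing: no change — [fupif]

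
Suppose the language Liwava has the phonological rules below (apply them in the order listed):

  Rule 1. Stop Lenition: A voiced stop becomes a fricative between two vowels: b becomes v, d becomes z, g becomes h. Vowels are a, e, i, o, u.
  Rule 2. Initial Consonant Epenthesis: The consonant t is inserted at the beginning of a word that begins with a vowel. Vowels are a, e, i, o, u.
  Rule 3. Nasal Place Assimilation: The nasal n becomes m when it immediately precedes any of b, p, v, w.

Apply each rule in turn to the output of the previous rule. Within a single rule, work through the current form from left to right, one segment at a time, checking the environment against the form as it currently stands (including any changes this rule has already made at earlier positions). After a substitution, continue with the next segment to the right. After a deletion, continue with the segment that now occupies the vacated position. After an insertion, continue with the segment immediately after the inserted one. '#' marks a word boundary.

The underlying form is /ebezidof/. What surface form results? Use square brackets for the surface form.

Rule 1 Stop Lenition: [ebezidof] → [evezizof]
Rule 2 Initial Consonant Epenthesis: [evezizof] → [tevezizof]
Rule 3 Nasal Place Assimilation: no change — [tevezizof]

[tevezizof]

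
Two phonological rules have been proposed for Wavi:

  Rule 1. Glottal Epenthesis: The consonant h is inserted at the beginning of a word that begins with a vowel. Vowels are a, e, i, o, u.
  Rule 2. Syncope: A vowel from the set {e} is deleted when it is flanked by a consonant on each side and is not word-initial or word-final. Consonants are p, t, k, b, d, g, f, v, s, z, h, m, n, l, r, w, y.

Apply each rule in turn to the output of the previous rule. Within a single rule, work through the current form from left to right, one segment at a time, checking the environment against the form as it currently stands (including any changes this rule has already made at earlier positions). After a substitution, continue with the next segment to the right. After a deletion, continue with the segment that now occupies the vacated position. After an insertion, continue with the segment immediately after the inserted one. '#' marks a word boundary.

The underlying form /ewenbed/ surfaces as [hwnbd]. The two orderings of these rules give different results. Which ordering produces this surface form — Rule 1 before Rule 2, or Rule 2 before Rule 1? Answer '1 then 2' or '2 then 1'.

Order 1 then 2:
  1 Glottal Epenthesis: [ewenbed] → [hewenbed]
  2 Syncope: [hewenbed] → [hwnbd]
  result: [hwnbd]
Order 2 then 1:
  2 Syncope: [ewenbed] → [ewnbd]
  1 Glottal Epenthesis: [ewnbd] → [hewnbd]
  result: [hewnbd]

1 then 2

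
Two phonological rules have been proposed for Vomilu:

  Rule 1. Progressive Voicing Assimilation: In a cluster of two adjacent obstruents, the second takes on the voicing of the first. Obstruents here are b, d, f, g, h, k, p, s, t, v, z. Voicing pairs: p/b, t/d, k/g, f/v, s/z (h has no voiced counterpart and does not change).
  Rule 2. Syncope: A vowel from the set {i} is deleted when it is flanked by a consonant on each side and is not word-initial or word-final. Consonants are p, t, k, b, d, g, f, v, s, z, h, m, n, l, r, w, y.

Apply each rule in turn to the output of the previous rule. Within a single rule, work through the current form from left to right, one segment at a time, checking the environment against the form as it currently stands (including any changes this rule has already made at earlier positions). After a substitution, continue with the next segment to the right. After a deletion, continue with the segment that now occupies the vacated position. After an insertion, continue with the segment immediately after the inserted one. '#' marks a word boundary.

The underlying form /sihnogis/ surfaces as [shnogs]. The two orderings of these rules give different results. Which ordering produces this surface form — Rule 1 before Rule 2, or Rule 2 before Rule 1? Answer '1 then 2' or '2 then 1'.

Order 1 then 2:
  1 Progressive Voicing Assimilation: no change — [sihnogis]
  2 Syncope: [sihnogis] → [shnogs]
  result: [shnogs]
Order 2 then 1:
  2 Syncope: [sihnogis] → [shnogs]
  1 Progressive Voicing Assimilation: [shnogs] → [shnogz]
  result: [shnogz]

1 then 2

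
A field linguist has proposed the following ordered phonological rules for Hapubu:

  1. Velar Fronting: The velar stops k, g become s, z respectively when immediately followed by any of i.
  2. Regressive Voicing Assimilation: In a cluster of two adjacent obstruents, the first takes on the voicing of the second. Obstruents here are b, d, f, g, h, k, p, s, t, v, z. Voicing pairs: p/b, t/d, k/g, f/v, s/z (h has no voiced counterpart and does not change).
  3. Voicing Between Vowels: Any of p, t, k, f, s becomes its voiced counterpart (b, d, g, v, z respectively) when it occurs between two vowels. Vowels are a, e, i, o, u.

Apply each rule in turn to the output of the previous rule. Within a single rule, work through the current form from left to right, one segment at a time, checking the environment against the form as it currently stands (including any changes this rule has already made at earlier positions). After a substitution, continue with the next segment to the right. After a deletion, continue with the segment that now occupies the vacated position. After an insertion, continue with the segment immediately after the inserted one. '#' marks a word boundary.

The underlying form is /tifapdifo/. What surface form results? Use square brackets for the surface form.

1 Velar Fronting: no change — [tifapdifo]
2 Regressive Voicing Assimilation: [tifapdifo] → [tifabdifo]
3 Voicing Between Vowels: [tifabdifo] → [tivabdivo]

[tivabdivo]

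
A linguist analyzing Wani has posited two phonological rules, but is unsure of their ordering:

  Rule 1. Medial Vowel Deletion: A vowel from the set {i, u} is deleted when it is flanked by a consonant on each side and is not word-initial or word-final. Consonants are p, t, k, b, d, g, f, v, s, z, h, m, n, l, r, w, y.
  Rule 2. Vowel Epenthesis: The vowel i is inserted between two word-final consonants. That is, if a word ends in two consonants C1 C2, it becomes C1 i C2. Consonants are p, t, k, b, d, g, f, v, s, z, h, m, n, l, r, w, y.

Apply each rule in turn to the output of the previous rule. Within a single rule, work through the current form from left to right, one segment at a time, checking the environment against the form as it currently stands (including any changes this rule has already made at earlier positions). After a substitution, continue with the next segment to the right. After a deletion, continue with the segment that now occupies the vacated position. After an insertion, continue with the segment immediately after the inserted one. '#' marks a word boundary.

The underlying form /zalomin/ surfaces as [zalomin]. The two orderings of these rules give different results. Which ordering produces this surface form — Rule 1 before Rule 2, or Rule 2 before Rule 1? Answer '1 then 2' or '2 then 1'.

1 then 2

Order 1 then 2:
  1 Medial Vowel Deletion: [zalomin] → [zalomn]
  2 Vowel Epenthesis: [zalomn] → [zalomin]
  result: [zalomin]
Order 2 then 1:
  2 Vowel Epenthesis: no change — [zalomin]
  1 Medial Vowel Deletion: [zalomin] → [zalomn]
  result: [zalomn]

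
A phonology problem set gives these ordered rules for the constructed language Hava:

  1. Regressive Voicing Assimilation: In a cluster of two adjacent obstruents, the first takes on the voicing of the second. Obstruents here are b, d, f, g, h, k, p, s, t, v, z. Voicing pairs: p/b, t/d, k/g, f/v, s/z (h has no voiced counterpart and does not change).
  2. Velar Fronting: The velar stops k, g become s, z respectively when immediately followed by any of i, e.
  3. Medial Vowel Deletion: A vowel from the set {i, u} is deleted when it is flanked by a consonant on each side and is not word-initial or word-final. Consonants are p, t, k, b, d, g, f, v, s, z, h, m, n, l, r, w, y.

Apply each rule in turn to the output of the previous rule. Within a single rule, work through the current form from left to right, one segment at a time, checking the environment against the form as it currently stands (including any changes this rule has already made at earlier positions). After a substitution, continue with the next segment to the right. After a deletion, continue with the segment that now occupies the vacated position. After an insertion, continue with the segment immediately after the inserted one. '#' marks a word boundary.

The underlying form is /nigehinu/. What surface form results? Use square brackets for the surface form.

1 Regressive Voicing Assimilation: no change — [nigehinu]
2 Velar Fronting: [nigehinu] → [nizehinu]
3 Medial Vowel Deletion: [nizehinu] → [nzehnu]

[nzehnu]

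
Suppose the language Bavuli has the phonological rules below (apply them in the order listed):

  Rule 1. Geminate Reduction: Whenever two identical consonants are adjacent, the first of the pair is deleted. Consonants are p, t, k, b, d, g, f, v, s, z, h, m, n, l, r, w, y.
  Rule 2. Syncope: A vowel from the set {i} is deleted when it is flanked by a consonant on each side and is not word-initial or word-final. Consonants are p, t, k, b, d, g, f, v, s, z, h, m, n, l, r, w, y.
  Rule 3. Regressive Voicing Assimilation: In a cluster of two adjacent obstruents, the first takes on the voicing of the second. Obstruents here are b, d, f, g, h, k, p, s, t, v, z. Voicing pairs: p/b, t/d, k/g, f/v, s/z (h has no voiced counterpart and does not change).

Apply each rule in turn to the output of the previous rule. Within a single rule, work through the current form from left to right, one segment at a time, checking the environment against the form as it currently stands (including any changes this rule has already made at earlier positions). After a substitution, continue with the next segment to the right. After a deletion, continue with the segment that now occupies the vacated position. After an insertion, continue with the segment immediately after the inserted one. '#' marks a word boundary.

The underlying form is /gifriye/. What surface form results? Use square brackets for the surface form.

Rule 1 Geminate Reduction: no change — [gifriye]
Rule 2 Syncope: [gifriye] → [gfrye]
Rule 3 Regressive Voicing Assimilation: [gfrye] → [kfrye]

[kfrye]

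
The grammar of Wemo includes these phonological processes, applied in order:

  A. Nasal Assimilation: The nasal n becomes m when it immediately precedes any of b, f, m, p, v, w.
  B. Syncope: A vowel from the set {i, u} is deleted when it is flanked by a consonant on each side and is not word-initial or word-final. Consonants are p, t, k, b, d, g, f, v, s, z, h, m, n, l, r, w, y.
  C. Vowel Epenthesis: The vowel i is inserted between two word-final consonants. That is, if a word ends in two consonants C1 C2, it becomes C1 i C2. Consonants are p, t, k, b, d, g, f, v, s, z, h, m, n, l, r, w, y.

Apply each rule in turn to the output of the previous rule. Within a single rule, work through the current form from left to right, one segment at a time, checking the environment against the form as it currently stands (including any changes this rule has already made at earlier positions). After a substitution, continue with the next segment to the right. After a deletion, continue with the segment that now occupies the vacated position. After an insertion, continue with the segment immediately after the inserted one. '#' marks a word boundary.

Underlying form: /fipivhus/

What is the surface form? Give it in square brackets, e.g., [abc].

A Nasal Assimilation: no change — [fipivhus]
B Syncope: [fipivhus] → [fpvhs]
C Vowel Epenthesis: [fpvhs] → [fpvhis]

[fpvhis]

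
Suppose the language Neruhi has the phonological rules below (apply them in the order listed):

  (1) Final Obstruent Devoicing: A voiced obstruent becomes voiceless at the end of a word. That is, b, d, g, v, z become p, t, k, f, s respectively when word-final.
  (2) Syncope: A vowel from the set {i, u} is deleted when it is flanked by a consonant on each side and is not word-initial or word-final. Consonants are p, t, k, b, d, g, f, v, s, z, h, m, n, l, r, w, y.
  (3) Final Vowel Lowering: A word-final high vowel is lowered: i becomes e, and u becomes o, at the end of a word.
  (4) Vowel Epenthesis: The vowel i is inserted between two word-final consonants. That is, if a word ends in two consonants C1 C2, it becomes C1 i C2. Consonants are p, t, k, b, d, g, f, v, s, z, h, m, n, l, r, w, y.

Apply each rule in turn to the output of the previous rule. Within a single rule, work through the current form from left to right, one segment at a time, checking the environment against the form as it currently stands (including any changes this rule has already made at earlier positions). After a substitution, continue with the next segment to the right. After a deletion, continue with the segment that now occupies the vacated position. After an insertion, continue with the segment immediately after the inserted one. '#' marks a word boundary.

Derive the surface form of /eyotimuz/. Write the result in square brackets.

(1) Final Obstruent Devoicing: [eyotimuz] → [eyotimus]
(2) Syncope: [eyotimus] → [eyotms]
(3) Final Vowel Lowering: no change — [eyotms]
(4) Vowel Epenthesis: [eyotms] → [eyotmis]

[eyotmis]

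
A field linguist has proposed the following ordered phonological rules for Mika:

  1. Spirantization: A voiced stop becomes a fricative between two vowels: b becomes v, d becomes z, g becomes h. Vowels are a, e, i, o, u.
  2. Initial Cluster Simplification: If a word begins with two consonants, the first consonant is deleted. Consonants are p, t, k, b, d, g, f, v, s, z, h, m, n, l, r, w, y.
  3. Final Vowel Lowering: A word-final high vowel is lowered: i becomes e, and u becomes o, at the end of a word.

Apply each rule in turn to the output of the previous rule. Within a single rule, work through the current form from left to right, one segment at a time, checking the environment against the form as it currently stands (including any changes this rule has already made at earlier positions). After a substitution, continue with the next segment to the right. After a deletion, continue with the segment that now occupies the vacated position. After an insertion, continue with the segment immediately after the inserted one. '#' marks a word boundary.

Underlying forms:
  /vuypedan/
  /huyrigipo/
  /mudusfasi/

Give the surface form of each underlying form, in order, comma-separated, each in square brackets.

/vuypedan/:
  1 Spirantization: [vuypedan] → [vuypezan]
  2 Initial Cluster Simplification: no change — [vuypezan]
  3 Final Vowel Lowering: no change — [vuypezan]
/huyrigipo/:
  1 Spirantization: [huyrigipo] → [huyrihipo]
  2 Initial Cluster Simplification: no change — [huyrihipo]
  3 Final Vowel Lowering: no change — [huyrihipo]
/mudusfasi/:
  1 Spirantization: [mudusfasi] → [muzusfasi]
  2 Initial Cluster Simplification: no change — [muzusfasi]
  3 Final Vowel Lowering: [muzusfasi] → [muzusfase]

[vuypezan], [huyrihipo], [muzusfase]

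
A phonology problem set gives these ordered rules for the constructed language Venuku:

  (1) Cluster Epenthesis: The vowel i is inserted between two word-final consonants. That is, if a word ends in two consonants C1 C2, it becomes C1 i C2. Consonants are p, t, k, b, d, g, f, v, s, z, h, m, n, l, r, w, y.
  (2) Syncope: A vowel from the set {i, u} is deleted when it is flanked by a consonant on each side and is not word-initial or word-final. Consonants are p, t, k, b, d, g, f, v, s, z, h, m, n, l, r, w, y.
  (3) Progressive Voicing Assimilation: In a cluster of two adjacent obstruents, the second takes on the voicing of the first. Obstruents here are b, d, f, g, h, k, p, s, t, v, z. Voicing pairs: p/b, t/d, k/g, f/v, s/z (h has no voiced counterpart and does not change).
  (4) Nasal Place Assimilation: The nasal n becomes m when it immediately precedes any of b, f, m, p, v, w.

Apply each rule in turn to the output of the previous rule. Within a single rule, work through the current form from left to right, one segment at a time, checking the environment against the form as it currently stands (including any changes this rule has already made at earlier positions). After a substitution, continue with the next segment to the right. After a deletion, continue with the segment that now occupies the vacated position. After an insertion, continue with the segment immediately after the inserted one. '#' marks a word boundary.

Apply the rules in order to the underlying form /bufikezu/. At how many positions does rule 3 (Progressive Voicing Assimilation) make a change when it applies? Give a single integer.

(1) Cluster Epenthesis: no change — [bufikezu]
(2) Syncope: [bufikezu] → [bfkezu]
(3) Progressive Voicing Assimilation: [bfkezu] → [bvgezu]
(4) Nasal Place Assimilation: no change — [bvgezu]
Rule 3 changed 2 position(s).

2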